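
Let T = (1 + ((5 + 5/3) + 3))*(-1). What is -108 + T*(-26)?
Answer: 508/3 ≈ 169.33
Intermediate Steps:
T = -32/3 (T = (1 + ((5 + 5*(⅓)) + 3))*(-1) = (1 + ((5 + 5/3) + 3))*(-1) = (1 + (20/3 + 3))*(-1) = (1 + 29/3)*(-1) = (32/3)*(-1) = -32/3 ≈ -10.667)
-108 + T*(-26) = -108 - 32/3*(-26) = -108 + 832/3 = 508/3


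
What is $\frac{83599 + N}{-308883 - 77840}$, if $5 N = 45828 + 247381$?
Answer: $- \frac{711204}{1933615} \approx -0.36781$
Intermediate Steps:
$N = \frac{293209}{5}$ ($N = \frac{45828 + 247381}{5} = \frac{1}{5} \cdot 293209 = \frac{293209}{5} \approx 58642.0$)
$\frac{83599 + N}{-308883 - 77840} = \frac{83599 + \frac{293209}{5}}{-308883 - 77840} = \frac{711204}{5 \left(-386723\right)} = \frac{711204}{5} \left(- \frac{1}{386723}\right) = - \frac{711204}{1933615}$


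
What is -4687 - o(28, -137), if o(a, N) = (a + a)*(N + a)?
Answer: 1417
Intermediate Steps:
o(a, N) = 2*a*(N + a) (o(a, N) = (2*a)*(N + a) = 2*a*(N + a))
-4687 - o(28, -137) = -4687 - 2*28*(-137 + 28) = -4687 - 2*28*(-109) = -4687 - 1*(-6104) = -4687 + 6104 = 1417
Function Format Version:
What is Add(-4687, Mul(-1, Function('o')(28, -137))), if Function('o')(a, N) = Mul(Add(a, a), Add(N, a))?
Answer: 1417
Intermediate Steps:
Function('o')(a, N) = Mul(2, a, Add(N, a)) (Function('o')(a, N) = Mul(Mul(2, a), Add(N, a)) = Mul(2, a, Add(N, a)))
Add(-4687, Mul(-1, Function('o')(28, -137))) = Add(-4687, Mul(-1, Mul(2, 28, Add(-137, 28)))) = Add(-4687, Mul(-1, Mul(2, 28, -109))) = Add(-4687, Mul(-1, -6104)) = Add(-4687, 6104) = 1417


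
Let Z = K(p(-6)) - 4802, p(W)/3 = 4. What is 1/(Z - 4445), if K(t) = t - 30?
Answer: -1/9265 ≈ -0.00010793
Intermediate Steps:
p(W) = 12 (p(W) = 3*4 = 12)
K(t) = -30 + t
Z = -4820 (Z = (-30 + 12) - 4802 = -18 - 4802 = -4820)
1/(Z - 4445) = 1/(-4820 - 4445) = 1/(-9265) = -1/9265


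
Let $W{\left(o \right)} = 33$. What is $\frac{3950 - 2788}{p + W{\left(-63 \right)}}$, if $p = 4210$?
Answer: $\frac{1162}{4243} \approx 0.27386$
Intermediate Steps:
$\frac{3950 - 2788}{p + W{\left(-63 \right)}} = \frac{3950 - 2788}{4210 + 33} = \frac{1162}{4243}$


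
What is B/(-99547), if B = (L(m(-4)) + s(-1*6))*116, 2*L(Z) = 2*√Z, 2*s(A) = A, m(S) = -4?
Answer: 348/99547 - 232*I/99547 ≈ 0.0034958 - 0.0023306*I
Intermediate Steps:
s(A) = A/2
L(Z) = √Z (L(Z) = (2*√Z)/2 = √Z)
B = -348 + 232*I (B = (√(-4) + (-1*6)/2)*116 = (2*I + (½)*(-6))*116 = (2*I - 3)*116 = (-3 + 2*I)*116 = -348 + 232*I ≈ -348.0 + 232.0*I)
B/(-99547) = (-348 + 232*I)/(-99547) = (-348 + 232*I)*(-1/99547) = 348/99547 - 232*I/99547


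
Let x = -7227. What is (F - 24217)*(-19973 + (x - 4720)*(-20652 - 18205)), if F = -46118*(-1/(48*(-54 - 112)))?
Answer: -22398704790460861/1992 ≈ -1.1244e+13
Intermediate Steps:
F = -23059/3984 (F = -46118/((-166*(-48))) = -46118/7968 = -46118*1/7968 = -23059/3984 ≈ -5.7879)
(F - 24217)*(-19973 + (x - 4720)*(-20652 - 18205)) = (-23059/3984 - 24217)*(-19973 + (-7227 - 4720)*(-20652 - 18205)) = -96503587*(-19973 - 11947*(-38857))/3984 = -96503587*(-19973 + 464224579)/3984 = -96503587/3984*464204606 = -22398704790460861/1992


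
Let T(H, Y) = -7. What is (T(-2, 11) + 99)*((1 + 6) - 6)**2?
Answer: 92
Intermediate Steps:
(T(-2, 11) + 99)*((1 + 6) - 6)**2 = (-7 + 99)*((1 + 6) - 6)**2 = 92*(7 - 6)**2 = 92*1**2 = 92*1 = 92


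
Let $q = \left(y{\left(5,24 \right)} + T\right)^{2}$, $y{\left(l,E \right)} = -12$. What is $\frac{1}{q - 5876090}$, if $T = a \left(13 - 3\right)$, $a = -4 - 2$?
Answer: $- \frac{1}{5870906} \approx -1.7033 \cdot 10^{-7}$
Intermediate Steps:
$a = -6$ ($a = -4 - 2 = -6$)
$T = -60$ ($T = - 6 \left(13 - 3\right) = \left(-6\right) 10 = -60$)
$q = 5184$ ($q = \left(-12 - 60\right)^{2} = \left(-72\right)^{2} = 5184$)
$\frac{1}{q - 5876090} = \frac{1}{5184 - 5876090} = \frac{1}{-5870906} = - \frac{1}{5870906}$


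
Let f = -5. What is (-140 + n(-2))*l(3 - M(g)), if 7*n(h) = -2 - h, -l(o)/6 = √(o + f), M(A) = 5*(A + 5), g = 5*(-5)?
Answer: 5880*√2 ≈ 8315.6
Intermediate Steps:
g = -25
M(A) = 25 + 5*A (M(A) = 5*(5 + A) = 25 + 5*A)
l(o) = -6*√(-5 + o) (l(o) = -6*√(o - 5) = -6*√(-5 + o))
n(h) = -2/7 - h/7 (n(h) = (-2 - h)/7 = -2/7 - h/7)
(-140 + n(-2))*l(3 - M(g)) = (-140 + (-2/7 - ⅐*(-2)))*(-6*√(-5 + (3 - (25 + 5*(-25))))) = (-140 + (-2/7 + 2/7))*(-6*√(-5 + (3 - (25 - 125)))) = (-140 + 0)*(-6*√(-5 + (3 - 1*(-100)))) = -(-840)*√(-5 + (3 + 100)) = -(-840)*√(-5 + 103) = -(-840)*√98 = -(-840)*7*√2 = -(-5880)*√2 = 5880*√2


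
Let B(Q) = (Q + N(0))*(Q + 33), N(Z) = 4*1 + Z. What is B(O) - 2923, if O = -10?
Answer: -3061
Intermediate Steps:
N(Z) = 4 + Z
B(Q) = (4 + Q)*(33 + Q) (B(Q) = (Q + (4 + 0))*(Q + 33) = (Q + 4)*(33 + Q) = (4 + Q)*(33 + Q))
B(O) - 2923 = (132 + (-10)² + 37*(-10)) - 2923 = (132 + 100 - 370) - 2923 = -138 - 2923 = -3061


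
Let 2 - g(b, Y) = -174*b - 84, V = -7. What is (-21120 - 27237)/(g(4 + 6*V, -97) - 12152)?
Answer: 16119/6226 ≈ 2.5890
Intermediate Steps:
g(b, Y) = 86 + 174*b (g(b, Y) = 2 - (-174*b - 84) = 2 - (-84 - 174*b) = 2 + (84 + 174*b) = 86 + 174*b)
(-21120 - 27237)/(g(4 + 6*V, -97) - 12152) = (-21120 - 27237)/((86 + 174*(4 + 6*(-7))) - 12152) = -48357/((86 + 174*(4 - 42)) - 12152) = -48357/((86 + 174*(-38)) - 12152) = -48357/((86 - 6612) - 12152) = -48357/(-6526 - 12152) = -48357/(-18678) = -48357*(-1/18678) = 16119/6226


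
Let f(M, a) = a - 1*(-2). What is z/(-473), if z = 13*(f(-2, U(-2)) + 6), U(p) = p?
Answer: -78/473 ≈ -0.16490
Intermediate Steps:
f(M, a) = 2 + a (f(M, a) = a + 2 = 2 + a)
z = 78 (z = 13*((2 - 2) + 6) = 13*(0 + 6) = 13*6 = 78)
z/(-473) = 78/(-473) = 78*(-1/473) = -78/473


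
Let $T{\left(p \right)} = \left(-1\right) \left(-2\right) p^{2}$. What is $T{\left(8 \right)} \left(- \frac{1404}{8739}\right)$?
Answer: $- \frac{19968}{971} \approx -20.564$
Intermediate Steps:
$T{\left(p \right)} = 2 p^{2}$
$T{\left(8 \right)} \left(- \frac{1404}{8739}\right) = 2 \cdot 8^{2} \left(- \frac{1404}{8739}\right) = 2 \cdot 64 \left(\left(-1404\right) \frac{1}{8739}\right) = 128 \left(- \frac{156}{971}\right) = - \frac{19968}{971}$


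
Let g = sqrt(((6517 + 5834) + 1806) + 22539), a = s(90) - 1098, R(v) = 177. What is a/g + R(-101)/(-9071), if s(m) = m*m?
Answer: -177/9071 + 1167*sqrt(9174)/3058 ≈ 36.533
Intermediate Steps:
s(m) = m**2
a = 7002 (a = 90**2 - 1098 = 8100 - 1098 = 7002)
g = 2*sqrt(9174) (g = sqrt((12351 + 1806) + 22539) = sqrt(14157 + 22539) = sqrt(36696) = 2*sqrt(9174) ≈ 191.56)
a/g + R(-101)/(-9071) = 7002/((2*sqrt(9174))) + 177/(-9071) = 7002*(sqrt(9174)/18348) + 177*(-1/9071) = 1167*sqrt(9174)/3058 - 177/9071 = -177/9071 + 1167*sqrt(9174)/3058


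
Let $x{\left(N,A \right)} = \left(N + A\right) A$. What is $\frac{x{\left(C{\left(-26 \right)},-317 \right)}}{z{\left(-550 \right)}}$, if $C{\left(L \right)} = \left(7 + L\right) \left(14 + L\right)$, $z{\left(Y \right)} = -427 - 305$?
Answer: $- \frac{28213}{732} \approx -38.542$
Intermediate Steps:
$z{\left(Y \right)} = -732$ ($z{\left(Y \right)} = -427 - 305 = -732$)
$x{\left(N,A \right)} = A \left(A + N\right)$ ($x{\left(N,A \right)} = \left(A + N\right) A = A \left(A + N\right)$)
$\frac{x{\left(C{\left(-26 \right)},-317 \right)}}{z{\left(-550 \right)}} = \frac{\left(-317\right) \left(-317 + \left(98 + \left(-26\right)^{2} + 21 \left(-26\right)\right)\right)}{-732} = - 317 \left(-317 + \left(98 + 676 - 546\right)\right) \left(- \frac{1}{732}\right) = - 317 \left(-317 + 228\right) \left(- \frac{1}{732}\right) = \left(-317\right) \left(-89\right) \left(- \frac{1}{732}\right) = 28213 \left(- \frac{1}{732}\right) = - \frac{28213}{732}$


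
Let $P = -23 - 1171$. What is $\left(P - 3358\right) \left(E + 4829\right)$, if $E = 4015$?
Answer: $-40257888$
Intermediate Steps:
$P = -1194$
$\left(P - 3358\right) \left(E + 4829\right) = \left(-1194 - 3358\right) \left(4015 + 4829\right) = \left(-4552\right) 8844 = -40257888$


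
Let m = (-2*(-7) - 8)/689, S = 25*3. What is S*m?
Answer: 450/689 ≈ 0.65312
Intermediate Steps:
S = 75
m = 6/689 (m = (14 - 8)*(1/689) = 6*(1/689) = 6/689 ≈ 0.0087083)
S*m = 75*(6/689) = 450/689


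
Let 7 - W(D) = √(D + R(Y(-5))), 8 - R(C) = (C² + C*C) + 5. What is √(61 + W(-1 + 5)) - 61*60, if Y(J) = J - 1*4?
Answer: -3660 + √(68 - I*√155) ≈ -3651.7 - 0.75177*I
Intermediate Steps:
Y(J) = -4 + J (Y(J) = J - 4 = -4 + J)
R(C) = 3 - 2*C² (R(C) = 8 - ((C² + C*C) + 5) = 8 - ((C² + C²) + 5) = 8 - (2*C² + 5) = 8 - (5 + 2*C²) = 8 + (-5 - 2*C²) = 3 - 2*C²)
W(D) = 7 - √(-159 + D) (W(D) = 7 - √(D + (3 - 2*(-4 - 5)²)) = 7 - √(D + (3 - 2*(-9)²)) = 7 - √(D + (3 - 2*81)) = 7 - √(D + (3 - 162)) = 7 - √(D - 159) = 7 - √(-159 + D))
√(61 + W(-1 + 5)) - 61*60 = √(61 + (7 - √(-159 + (-1 + 5)))) - 61*60 = √(61 + (7 - √(-159 + 4))) - 3660 = √(61 + (7 - √(-155))) - 3660 = √(61 + (7 - I*√155)) - 3660 = √(68 - I*√155) - 3660 = -3660 + √(68 - I*√155)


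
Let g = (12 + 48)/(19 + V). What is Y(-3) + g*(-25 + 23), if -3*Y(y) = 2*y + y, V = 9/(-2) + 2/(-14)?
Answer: -359/67 ≈ -5.3582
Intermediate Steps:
V = -65/14 (V = 9*(-1/2) + 2*(-1/14) = -9/2 - 1/7 = -65/14 ≈ -4.6429)
Y(y) = -y (Y(y) = -(2*y + y)/3 = -y)
g = 280/67 (g = (12 + 48)/(19 - 65/14) = 60/(201/14) = 60*(14/201) = 280/67 ≈ 4.1791)
Y(-3) + g*(-25 + 23) = -1*(-3) + 280*(-25 + 23)/67 = 3 + (280/67)*(-2) = 3 - 560/67 = -359/67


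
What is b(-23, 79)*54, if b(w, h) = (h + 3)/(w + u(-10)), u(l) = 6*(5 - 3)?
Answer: -4428/11 ≈ -402.55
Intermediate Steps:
u(l) = 12 (u(l) = 6*2 = 12)
b(w, h) = (3 + h)/(12 + w) (b(w, h) = (h + 3)/(w + 12) = (3 + h)/(12 + w))
b(-23, 79)*54 = ((3 + 79)/(12 - 23))*54 = (82/(-11))*54 = -1/11*82*54 = -82/11*54 = -4428/11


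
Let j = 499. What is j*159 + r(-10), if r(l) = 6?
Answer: 79347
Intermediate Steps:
j*159 + r(-10) = 499*159 + 6 = 79341 + 6 = 79347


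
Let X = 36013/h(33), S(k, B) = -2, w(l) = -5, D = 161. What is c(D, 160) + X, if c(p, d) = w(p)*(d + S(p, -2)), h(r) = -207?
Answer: -199543/207 ≈ -963.98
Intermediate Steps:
c(p, d) = 10 - 5*d (c(p, d) = -5*(d - 2) = -5*(-2 + d) = 10 - 5*d)
X = -36013/207 (X = 36013/(-207) = 36013*(-1/207) = -36013/207 ≈ -173.98)
c(D, 160) + X = (10 - 5*160) - 36013/207 = (10 - 800) - 36013/207 = -790 - 36013/207 = -199543/207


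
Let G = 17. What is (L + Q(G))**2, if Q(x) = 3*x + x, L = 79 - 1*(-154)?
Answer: 90601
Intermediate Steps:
L = 233 (L = 79 + 154 = 233)
Q(x) = 4*x
(L + Q(G))**2 = (233 + 4*17)**2 = (233 + 68)**2 = 301**2 = 90601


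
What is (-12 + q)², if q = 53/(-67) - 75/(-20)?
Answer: 5870929/71824 ≈ 81.740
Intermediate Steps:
q = 793/268 (q = 53*(-1/67) - 75*(-1/20) = -53/67 + 15/4 = 793/268 ≈ 2.9590)
(-12 + q)² = (-12 + 793/268)² = (-2423/268)² = 5870929/71824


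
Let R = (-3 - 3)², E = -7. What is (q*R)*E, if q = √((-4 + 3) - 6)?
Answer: -252*I*√7 ≈ -666.73*I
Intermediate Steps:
R = 36 (R = (-6)² = 36)
q = I*√7 (q = √(-1 - 6) = √(-7) = I*√7 ≈ 2.6458*I)
(q*R)*E = ((I*√7)*36)*(-7) = (36*I*√7)*(-7) = -252*I*√7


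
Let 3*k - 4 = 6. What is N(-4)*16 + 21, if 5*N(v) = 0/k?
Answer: 21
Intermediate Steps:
k = 10/3 (k = 4/3 + (⅓)*6 = 4/3 + 2 = 10/3 ≈ 3.3333)
N(v) = 0 (N(v) = (0/(10/3))/5 = (0*(3/10))/5 = (⅕)*0 = 0)
N(-4)*16 + 21 = 0*16 + 21 = 0 + 21 = 21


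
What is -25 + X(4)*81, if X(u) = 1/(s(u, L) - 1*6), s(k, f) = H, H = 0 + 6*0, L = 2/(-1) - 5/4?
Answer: -77/2 ≈ -38.500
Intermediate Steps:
L = -13/4 (L = 2*(-1) - 5*¼ = -2 - 5/4 = -13/4 ≈ -3.2500)
H = 0 (H = 0 + 0 = 0)
s(k, f) = 0
X(u) = -⅙ (X(u) = 1/(0 - 1*6) = 1/(0 - 6) = 1/(-6) = -⅙)
-25 + X(4)*81 = -25 - ⅙*81 = -25 - 27/2 = -77/2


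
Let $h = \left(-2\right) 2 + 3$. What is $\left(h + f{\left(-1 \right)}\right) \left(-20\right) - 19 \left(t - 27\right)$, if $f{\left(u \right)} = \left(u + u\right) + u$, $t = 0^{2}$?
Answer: $593$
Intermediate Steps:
$h = -1$ ($h = -4 + 3 = -1$)
$t = 0$
$f{\left(u \right)} = 3 u$ ($f{\left(u \right)} = 2 u + u = 3 u$)
$\left(h + f{\left(-1 \right)}\right) \left(-20\right) - 19 \left(t - 27\right) = \left(-1 + 3 \left(-1\right)\right) \left(-20\right) - 19 \left(0 - 27\right) = \left(-1 - 3\right) \left(-20\right) - 19 \left(-27\right) = \left(-4\right) \left(-20\right) - -513 = 80 + 513 = 593$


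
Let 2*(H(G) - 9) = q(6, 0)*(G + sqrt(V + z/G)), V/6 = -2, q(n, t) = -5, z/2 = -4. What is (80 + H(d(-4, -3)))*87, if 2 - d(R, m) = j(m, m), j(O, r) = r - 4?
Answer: 11571/2 - 145*I*sqrt(29) ≈ 5785.5 - 780.85*I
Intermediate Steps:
z = -8 (z = 2*(-4) = -8)
V = -12 (V = 6*(-2) = -12)
j(O, r) = -4 + r
d(R, m) = 6 - m (d(R, m) = 2 - (-4 + m) = 2 + (4 - m) = 6 - m)
H(G) = 9 - 5*G/2 - 5*sqrt(-12 - 8/G)/2 (H(G) = 9 + (-5*(G + sqrt(-12 - 8/G)))/2 = 9 + (-5*G - 5*sqrt(-12 - 8/G))/2 = 9 + (-5*G/2 - 5*sqrt(-12 - 8/G)/2) = 9 - 5*G/2 - 5*sqrt(-12 - 8/G)/2)
(80 + H(d(-4, -3)))*87 = (80 + (9 - 5*sqrt(-3 - 2/(6 - 1*(-3))) - 5*(6 - 1*(-3))/2))*87 = (80 + (9 - 5*sqrt(-3 - 2/(6 + 3)) - 5*(6 + 3)/2))*87 = (80 + (9 - 5*sqrt(-3 - 2/9) - 5/2*9))*87 = (80 + (9 - 5*sqrt(-3 - 2*1/9) - 45/2))*87 = (80 + (9 - 5*sqrt(-3 - 2/9) - 45/2))*87 = (80 + (9 - 5*I*sqrt(29)/3 - 45/2))*87 = (80 + (-27/2 - 5*I*sqrt(29)/3))*87 = (133/2 - 5*I*sqrt(29)/3)*87 = 11571/2 - 145*I*sqrt(29)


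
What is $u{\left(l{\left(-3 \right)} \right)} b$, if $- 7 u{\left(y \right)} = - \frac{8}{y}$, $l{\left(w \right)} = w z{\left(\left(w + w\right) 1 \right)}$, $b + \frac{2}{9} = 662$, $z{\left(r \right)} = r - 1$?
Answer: $\frac{47648}{1323} \approx 36.015$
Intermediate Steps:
$z{\left(r \right)} = -1 + r$
$b = \frac{5956}{9}$ ($b = - \frac{2}{9} + 662 = \frac{5956}{9} \approx 661.78$)
$l{\left(w \right)} = w \left(-1 + 2 w\right)$ ($l{\left(w \right)} = w \left(-1 + \left(w + w\right) 1\right) = w \left(-1 + 2 w 1\right) = w \left(-1 + 2 w\right)$)
$u{\left(y \right)} = \frac{8}{7 y}$ ($u{\left(y \right)} = - \frac{\left(-8\right) \frac{1}{y}}{7} = \frac{8}{7 y}$)
$u{\left(l{\left(-3 \right)} \right)} b = \frac{8}{7 \left(- 3 \left(-1 + 2 \left(-3\right)\right)\right)} \frac{5956}{9} = \frac{8}{7 \left(- 3 \left(-1 - 6\right)\right)} \frac{5956}{9} = \frac{8}{7 \left(\left(-3\right) \left(-7\right)\right)} \frac{5956}{9} = \frac{8}{7 \cdot 21} \cdot \frac{5956}{9} = \frac{8}{7} \cdot \frac{1}{21} \cdot \frac{5956}{9} = \frac{8}{147} \cdot \frac{5956}{9} = \frac{47648}{1323}$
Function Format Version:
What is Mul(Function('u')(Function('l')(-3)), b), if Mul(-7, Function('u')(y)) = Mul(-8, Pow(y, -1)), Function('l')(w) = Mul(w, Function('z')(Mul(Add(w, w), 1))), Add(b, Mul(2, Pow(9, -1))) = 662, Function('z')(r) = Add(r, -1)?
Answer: Rational(47648, 1323) ≈ 36.015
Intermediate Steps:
Function('z')(r) = Add(-1, r)
b = Rational(5956, 9) (b = Add(Rational(-2, 9), 662) = Rational(5956, 9) ≈ 661.78)
Function('l')(w) = Mul(w, Add(-1, Mul(2, w))) (Function('l')(w) = Mul(w, Add(-1, Mul(Add(w, w), 1))) = Mul(w, Add(-1, Mul(Mul(2, w), 1))) = Mul(w, Add(-1, Mul(2, w))))
Function('u')(y) = Mul(Rational(8, 7), Pow(y, -1)) (Function('u')(y) = Mul(Rational(-1, 7), Mul(-8, Pow(y, -1))) = Mul(Rational(8, 7), Pow(y, -1)))
Mul(Function('u')(Function('l')(-3)), b) = Mul(Mul(Rational(8, 7), Pow(Mul(-3, Add(-1, Mul(2, -3))), -1)), Rational(5956, 9)) = Mul(Mul(Rational(8, 7), Pow(Mul(-3, Add(-1, -6)), -1)), Rational(5956, 9)) = Mul(Mul(Rational(8, 7), Pow(Mul(-3, -7), -1)), Rational(5956, 9)) = Mul(Mul(Rational(8, 7), Pow(21, -1)), Rational(5956, 9)) = Mul(Mul(Rational(8, 7), Rational(1, 21)), Rational(5956, 9)) = Mul(Rational(8, 147), Rational(5956, 9)) = Rational(47648, 1323)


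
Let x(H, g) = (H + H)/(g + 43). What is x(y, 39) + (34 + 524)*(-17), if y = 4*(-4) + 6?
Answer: -388936/41 ≈ -9486.3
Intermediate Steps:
y = -10 (y = -16 + 6 = -10)
x(H, g) = 2*H/(43 + g) (x(H, g) = (2*H)/(43 + g) = 2*H/(43 + g))
x(y, 39) + (34 + 524)*(-17) = 2*(-10)/(43 + 39) + (34 + 524)*(-17) = 2*(-10)/82 + 558*(-17) = 2*(-10)*(1/82) - 9486 = -10/41 - 9486 = -388936/41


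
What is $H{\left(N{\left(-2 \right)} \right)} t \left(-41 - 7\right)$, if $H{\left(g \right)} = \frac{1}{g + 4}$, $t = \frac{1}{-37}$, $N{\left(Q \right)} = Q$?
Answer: $\frac{24}{37} \approx 0.64865$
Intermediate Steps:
$t = - \frac{1}{37} \approx -0.027027$
$H{\left(g \right)} = \frac{1}{4 + g}$
$H{\left(N{\left(-2 \right)} \right)} t \left(-41 - 7\right) = \frac{1}{4 - 2} \left(- \frac{1}{37}\right) \left(-41 - 7\right) = \frac{1}{2} \left(- \frac{1}{37}\right) \left(-48\right) = \left(- \frac{1}{74}\right) \left(-48\right) = \frac{24}{37}$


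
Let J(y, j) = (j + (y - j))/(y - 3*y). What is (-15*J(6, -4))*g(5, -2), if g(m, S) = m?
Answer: 75/2 ≈ 37.500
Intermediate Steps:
J(y, j) = -½ (J(y, j) = y/((-2*y)) = y*(-1/(2*y)) = -½)
(-15*J(6, -4))*g(5, -2) = -15*(-½)*5 = (15/2)*5 = 75/2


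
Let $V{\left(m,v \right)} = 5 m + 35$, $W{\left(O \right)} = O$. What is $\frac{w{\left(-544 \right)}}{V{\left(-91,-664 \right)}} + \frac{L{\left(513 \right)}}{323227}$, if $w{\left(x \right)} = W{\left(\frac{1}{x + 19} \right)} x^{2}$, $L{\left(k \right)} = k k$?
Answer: $\frac{38420817493}{17817888375} \approx 2.1563$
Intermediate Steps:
$L{\left(k \right)} = k^{2}$
$V{\left(m,v \right)} = 35 + 5 m$
$w{\left(x \right)} = \frac{x^{2}}{19 + x}$ ($w{\left(x \right)} = \frac{x^{2}}{x + 19} = \frac{x^{2}}{19 + x}$)
$\frac{w{\left(-544 \right)}}{V{\left(-91,-664 \right)}} + \frac{L{\left(513 \right)}}{323227} = \frac{\left(-544\right)^{2} \frac{1}{19 - 544}}{35 + 5 \left(-91\right)} + \frac{513^{2}}{323227} = \frac{295936 \frac{1}{-525}}{35 - 455} + 263169 \cdot \frac{1}{323227} = \frac{295936 \left(- \frac{1}{525}\right)}{-420} + \frac{263169}{323227} = \left(- \frac{295936}{525}\right) \left(- \frac{1}{420}\right) + \frac{263169}{323227} = \frac{73984}{55125} + \frac{263169}{323227} = \frac{38420817493}{17817888375}$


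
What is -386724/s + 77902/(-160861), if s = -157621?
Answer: 49929818222/25355071681 ≈ 1.9692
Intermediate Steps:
-386724/s + 77902/(-160861) = -386724/(-157621) + 77902/(-160861) = -386724*(-1/157621) + 77902*(-1/160861) = 386724/157621 - 77902/160861 = 49929818222/25355071681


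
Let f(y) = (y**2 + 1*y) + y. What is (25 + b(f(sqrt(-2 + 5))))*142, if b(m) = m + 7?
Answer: 4970 + 284*sqrt(3) ≈ 5461.9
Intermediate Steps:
f(y) = y**2 + 2*y (f(y) = (y**2 + y) + y = (y + y**2) + y = y**2 + 2*y)
b(m) = 7 + m
(25 + b(f(sqrt(-2 + 5))))*142 = (25 + (7 + sqrt(-2 + 5)*(2 + sqrt(-2 + 5))))*142 = (25 + (7 + sqrt(3)*(2 + sqrt(3))))*142 = (32 + sqrt(3)*(2 + sqrt(3)))*142 = 4544 + 142*sqrt(3)*(2 + sqrt(3))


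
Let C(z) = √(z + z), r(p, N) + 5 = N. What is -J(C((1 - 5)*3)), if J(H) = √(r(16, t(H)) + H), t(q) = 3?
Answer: -√(-2 + 2*I*√6) ≈ -1.2829 - 1.9094*I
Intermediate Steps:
r(p, N) = -5 + N
C(z) = √2*√z (C(z) = √(2*z) = √2*√z)
J(H) = √(-2 + H) (J(H) = √((-5 + 3) + H) = √(-2 + H))
-J(C((1 - 5)*3)) = -√(-2 + √2*√((1 - 5)*3)) = -√(-2 + √2*√(-4*3)) = -√(-2 + √2*√(-12)) = -√(-2 + √2*(2*I*√3)) = -√(-2 + 2*I*√6)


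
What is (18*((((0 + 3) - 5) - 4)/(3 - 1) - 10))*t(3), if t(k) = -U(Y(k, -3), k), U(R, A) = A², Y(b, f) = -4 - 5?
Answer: 2106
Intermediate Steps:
Y(b, f) = -9
t(k) = -k²
(18*((((0 + 3) - 5) - 4)/(3 - 1) - 10))*t(3) = (18*((((0 + 3) - 5) - 4)/(3 - 1) - 10))*(-1*3²) = (18*(((3 - 5) - 4)/2 - 10))*(-1*9) = (18*((-2 - 4)*(½) - 10))*(-9) = (18*(-6*½ - 10))*(-9) = (18*(-3 - 10))*(-9) = (18*(-13))*(-9) = -234*(-9) = 2106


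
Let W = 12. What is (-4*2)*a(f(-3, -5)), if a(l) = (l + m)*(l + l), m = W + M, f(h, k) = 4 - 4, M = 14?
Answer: 0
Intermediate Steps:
f(h, k) = 0
m = 26 (m = 12 + 14 = 26)
a(l) = 2*l*(26 + l) (a(l) = (l + 26)*(l + l) = (26 + l)*(2*l) = 2*l*(26 + l))
(-4*2)*a(f(-3, -5)) = (-4*2)*(2*0*(26 + 0)) = -16*0*26 = -8*0 = 0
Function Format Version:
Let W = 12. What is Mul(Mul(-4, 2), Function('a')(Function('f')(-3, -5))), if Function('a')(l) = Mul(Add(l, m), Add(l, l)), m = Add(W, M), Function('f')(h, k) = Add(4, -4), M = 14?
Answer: 0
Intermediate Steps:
Function('f')(h, k) = 0
m = 26 (m = Add(12, 14) = 26)
Function('a')(l) = Mul(2, l, Add(26, l)) (Function('a')(l) = Mul(Add(l, 26), Add(l, l)) = Mul(Add(26, l), Mul(2, l)) = Mul(2, l, Add(26, l)))
Mul(Mul(-4, 2), Function('a')(Function('f')(-3, -5))) = Mul(Mul(-4, 2), Mul(2, 0, Add(26, 0))) = Mul(-8, Mul(2, 0, 26)) = Mul(-8, 0) = 0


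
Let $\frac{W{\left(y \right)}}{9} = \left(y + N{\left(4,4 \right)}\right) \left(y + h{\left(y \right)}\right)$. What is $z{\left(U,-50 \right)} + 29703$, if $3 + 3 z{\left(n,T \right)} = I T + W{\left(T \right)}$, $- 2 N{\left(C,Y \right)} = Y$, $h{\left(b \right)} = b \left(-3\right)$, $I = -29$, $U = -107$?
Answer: $\frac{43756}{3} \approx 14585.0$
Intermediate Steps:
$h{\left(b \right)} = - 3 b$
$N{\left(C,Y \right)} = - \frac{Y}{2}$
$W{\left(y \right)} = - 18 y \left(-2 + y\right)$ ($W{\left(y \right)} = 9 \left(y - 2\right) \left(y - 3 y\right) = 9 \left(y - 2\right) \left(- 2 y\right) = 9 \left(-2 + y\right) \left(- 2 y\right) = 9 \left(- 2 y \left(-2 + y\right)\right) = - 18 y \left(-2 + y\right)$)
$z{\left(n,T \right)} = -1 - \frac{29 T}{3} + 6 T \left(2 - T\right)$ ($z{\left(n,T \right)} = -1 + \frac{- 29 T + 18 T \left(2 - T\right)}{3} = -1 + \left(- \frac{29 T}{3} + 6 T \left(2 - T\right)\right) = -1 - \frac{29 T}{3} + 6 T \left(2 - T\right)$)
$z{\left(U,-50 \right)} + 29703 = \left(-1 - 6 \left(-50\right)^{2} + \frac{7}{3} \left(-50\right)\right) + 29703 = \left(-1 - 15000 - \frac{350}{3}\right) + 29703 = - \frac{45353}{3} + 29703 = \frac{43756}{3}$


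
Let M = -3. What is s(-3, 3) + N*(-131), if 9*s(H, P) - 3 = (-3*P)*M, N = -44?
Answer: 17302/3 ≈ 5767.3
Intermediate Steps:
s(H, P) = ⅓ + P (s(H, P) = ⅓ + (-3*P*(-3))/9 = ⅓ + (9*P)/9 = ⅓ + P)
s(-3, 3) + N*(-131) = (⅓ + 3) - 44*(-131) = 10/3 + 5764 = 17302/3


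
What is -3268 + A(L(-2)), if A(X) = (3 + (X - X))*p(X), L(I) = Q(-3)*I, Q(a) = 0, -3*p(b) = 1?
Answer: -3269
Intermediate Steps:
p(b) = -1/3 (p(b) = -1/3*1 = -1/3)
L(I) = 0 (L(I) = 0*I = 0)
A(X) = -1 (A(X) = (3 + (X - X))*(-1/3) = (3 + 0)*(-1/3) = 3*(-1/3) = -1)
-3268 + A(L(-2)) = -3268 - 1 = -3269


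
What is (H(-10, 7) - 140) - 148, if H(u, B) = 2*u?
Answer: -308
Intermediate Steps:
(H(-10, 7) - 140) - 148 = (2*(-10) - 140) - 148 = (-20 - 140) - 148 = -160 - 148 = -308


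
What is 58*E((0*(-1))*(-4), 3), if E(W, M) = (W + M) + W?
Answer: 174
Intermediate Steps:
E(W, M) = M + 2*W (E(W, M) = (M + W) + W = M + 2*W)
58*E((0*(-1))*(-4), 3) = 58*(3 + 2*((0*(-1))*(-4))) = 58*(3 + 2*(0*(-4))) = 58*(3 + 2*0) = 58*(3 + 0) = 58*3 = 174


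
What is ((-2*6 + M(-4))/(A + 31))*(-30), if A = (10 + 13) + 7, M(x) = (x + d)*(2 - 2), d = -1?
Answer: 360/61 ≈ 5.9016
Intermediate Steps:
M(x) = 0 (M(x) = (x - 1)*(2 - 2) = (-1 + x)*0 = 0)
A = 30 (A = 23 + 7 = 30)
((-2*6 + M(-4))/(A + 31))*(-30) = ((-2*6 + 0)/(30 + 31))*(-30) = ((-12 + 0)/61)*(-30) = -12*1/61*(-30) = -12/61*(-30) = 360/61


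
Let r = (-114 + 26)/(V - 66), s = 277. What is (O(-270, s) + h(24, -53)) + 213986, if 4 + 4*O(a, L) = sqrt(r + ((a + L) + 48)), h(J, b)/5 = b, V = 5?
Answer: 213720 + sqrt(210023)/244 ≈ 2.1372e+5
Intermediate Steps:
h(J, b) = 5*b
r = 88/61 (r = (-114 + 26)/(5 - 66) = -88/(-61) = -88*(-1/61) = 88/61 ≈ 1.4426)
O(a, L) = -1 + sqrt(3016/61 + L + a)/4 (O(a, L) = -1 + sqrt(88/61 + ((a + L) + 48))/4 = -1 + sqrt(88/61 + ((L + a) + 48))/4 = -1 + sqrt(88/61 + (48 + L + a))/4 = -1 + sqrt(3016/61 + L + a)/4)
(O(-270, s) + h(24, -53)) + 213986 = ((-1 + sqrt(183976 + 3721*277 + 3721*(-270))/244) + 5*(-53)) + 213986 = ((-1 + sqrt(183976 + 1030717 - 1004670)/244) - 265) + 213986 = ((-1 + sqrt(210023)/244) - 265) + 213986 = (-266 + sqrt(210023)/244) + 213986 = 213720 + sqrt(210023)/244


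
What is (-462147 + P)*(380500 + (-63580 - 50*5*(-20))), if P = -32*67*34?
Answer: -172241042560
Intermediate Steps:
P = -72896 (P = -2144*34 = -72896)
(-462147 + P)*(380500 + (-63580 - 50*5*(-20))) = (-462147 - 72896)*(380500 + (-63580 - 50*5*(-20))) = -535043*(380500 + (-63580 - 250*(-20))) = -535043*(380500 + (-63580 - 1*(-5000))) = -535043*(380500 + (-63580 + 5000)) = -535043*(380500 - 58580) = -535043*321920 = -172241042560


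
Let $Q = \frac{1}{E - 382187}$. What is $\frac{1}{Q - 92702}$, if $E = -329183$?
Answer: $- \frac{711370}{65945421741} \approx -1.0787 \cdot 10^{-5}$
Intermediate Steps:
$Q = - \frac{1}{711370}$ ($Q = \frac{1}{-329183 - 382187} = \frac{1}{-711370} = - \frac{1}{711370} \approx -1.4057 \cdot 10^{-6}$)
$\frac{1}{Q - 92702} = \frac{1}{- \frac{1}{711370} - 92702} = \frac{1}{- \frac{65945421741}{711370}} = - \frac{711370}{65945421741}$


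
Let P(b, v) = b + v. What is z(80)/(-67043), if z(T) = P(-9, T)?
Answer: -71/67043 ≈ -0.0010590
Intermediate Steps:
z(T) = -9 + T
z(80)/(-67043) = (-9 + 80)/(-67043) = 71*(-1/67043) = -71/67043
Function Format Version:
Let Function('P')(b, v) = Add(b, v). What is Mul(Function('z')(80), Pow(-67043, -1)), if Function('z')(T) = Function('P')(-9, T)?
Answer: Rational(-71, 67043) ≈ -0.0010590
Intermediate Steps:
Function('z')(T) = Add(-9, T)
Mul(Function('z')(80), Pow(-67043, -1)) = Mul(Add(-9, 80), Pow(-67043, -1)) = Mul(71, Rational(-1, 67043)) = Rational(-71, 67043)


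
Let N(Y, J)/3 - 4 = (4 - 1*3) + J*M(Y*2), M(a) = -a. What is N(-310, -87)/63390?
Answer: -10787/4226 ≈ -2.5525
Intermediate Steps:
N(Y, J) = 15 - 6*J*Y (N(Y, J) = 12 + 3*((4 - 1*3) + J*(-Y*2)) = 12 + 3*((4 - 3) + J*(-2*Y)) = 12 + 3*(1 + J*(-2*Y)) = 12 + 3*(1 - 2*J*Y) = 12 + (3 - 6*J*Y) = 15 - 6*J*Y)
N(-310, -87)/63390 = (15 - 6*(-87)*(-310))/63390 = (15 - 161820)*(1/63390) = -161805*1/63390 = -10787/4226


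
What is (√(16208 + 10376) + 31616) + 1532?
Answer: 33148 + 2*√6646 ≈ 33311.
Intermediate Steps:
(√(16208 + 10376) + 31616) + 1532 = (√26584 + 31616) + 1532 = (2*√6646 + 31616) + 1532 = (31616 + 2*√6646) + 1532 = 33148 + 2*√6646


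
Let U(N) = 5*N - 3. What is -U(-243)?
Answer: 1218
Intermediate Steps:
U(N) = -3 + 5*N
-U(-243) = -(-3 + 5*(-243)) = -(-3 - 1215) = -1*(-1218) = 1218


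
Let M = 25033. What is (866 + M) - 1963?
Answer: 23936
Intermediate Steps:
(866 + M) - 1963 = (866 + 25033) - 1963 = 25899 - 1963 = 23936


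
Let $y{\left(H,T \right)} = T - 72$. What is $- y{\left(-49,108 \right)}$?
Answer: $-36$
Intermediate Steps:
$y{\left(H,T \right)} = -72 + T$
$- y{\left(-49,108 \right)} = - (-72 + 108) = \left(-1\right) 36 = -36$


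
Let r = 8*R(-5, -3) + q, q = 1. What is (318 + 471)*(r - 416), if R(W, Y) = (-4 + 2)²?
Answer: -302187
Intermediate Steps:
R(W, Y) = 4 (R(W, Y) = (-2)² = 4)
r = 33 (r = 8*4 + 1 = 32 + 1 = 33)
(318 + 471)*(r - 416) = (318 + 471)*(33 - 416) = 789*(-383) = -302187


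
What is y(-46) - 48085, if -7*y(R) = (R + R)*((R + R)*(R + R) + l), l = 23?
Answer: 444209/7 ≈ 63458.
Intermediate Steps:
y(R) = -2*R*(23 + 4*R²)/7 (y(R) = -(R + R)*((R + R)*(R + R) + 23)/7 = -2*R*((2*R)*(2*R) + 23)/7 = -2*R*(4*R² + 23)/7 = -2*R*(23 + 4*R²)/7)
y(-46) - 48085 = -2/7*(-46)*(23 + 4*(-46)²) - 48085 = -2/7*(-46)*(23 + 4*2116) - 48085 = -2/7*(-46)*(23 + 8464) - 48085 = -2/7*(-46)*8487 - 48085 = 780804/7 - 48085 = 444209/7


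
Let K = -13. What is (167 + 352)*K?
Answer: -6747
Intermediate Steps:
(167 + 352)*K = (167 + 352)*(-13) = 519*(-13) = -6747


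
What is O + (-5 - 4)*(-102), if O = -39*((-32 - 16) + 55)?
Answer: 645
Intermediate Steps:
O = -273 (O = -39*(-48 + 55) = -39*7 = -273)
O + (-5 - 4)*(-102) = -273 + (-5 - 4)*(-102) = -273 - 9*(-102) = -273 + 918 = 645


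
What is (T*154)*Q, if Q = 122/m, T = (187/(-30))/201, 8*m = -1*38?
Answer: 7026712/57285 ≈ 122.66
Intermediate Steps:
m = -19/4 (m = (-1*38)/8 = (1/8)*(-38) = -19/4 ≈ -4.7500)
T = -187/6030 (T = (187*(-1/30))*(1/201) = -187/30*1/201 = -187/6030 ≈ -0.031012)
Q = -488/19 (Q = 122/(-19/4) = 122*(-4/19) = -488/19 ≈ -25.684)
(T*154)*Q = -187/6030*154*(-488/19) = -14399/3015*(-488/19) = 7026712/57285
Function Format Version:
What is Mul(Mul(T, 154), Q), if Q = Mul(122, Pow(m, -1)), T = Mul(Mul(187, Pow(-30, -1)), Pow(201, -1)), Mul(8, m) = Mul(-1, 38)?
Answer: Rational(7026712, 57285) ≈ 122.66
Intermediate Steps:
m = Rational(-19, 4) (m = Mul(Rational(1, 8), Mul(-1, 38)) = Mul(Rational(1, 8), -38) = Rational(-19, 4) ≈ -4.7500)
T = Rational(-187, 6030) (T = Mul(Mul(187, Rational(-1, 30)), Rational(1, 201)) = Mul(Rational(-187, 30), Rational(1, 201)) = Rational(-187, 6030) ≈ -0.031012)
Q = Rational(-488, 19) (Q = Mul(122, Pow(Rational(-19, 4), -1)) = Mul(122, Rational(-4, 19)) = Rational(-488, 19) ≈ -25.684)
Mul(Mul(T, 154), Q) = Mul(Mul(Rational(-187, 6030), 154), Rational(-488, 19)) = Mul(Rational(-14399, 3015), Rational(-488, 19)) = Rational(7026712, 57285)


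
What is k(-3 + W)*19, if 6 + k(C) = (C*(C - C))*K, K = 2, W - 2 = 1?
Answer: -114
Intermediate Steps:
W = 3 (W = 2 + 1 = 3)
k(C) = -6 (k(C) = -6 + (C*(C - C))*2 = -6 + (C*0)*2 = -6 + 0*2 = -6 + 0 = -6)
k(-3 + W)*19 = -6*19 = -114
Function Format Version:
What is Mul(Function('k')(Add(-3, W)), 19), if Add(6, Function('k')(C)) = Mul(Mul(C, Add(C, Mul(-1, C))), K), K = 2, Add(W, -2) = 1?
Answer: -114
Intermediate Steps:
W = 3 (W = Add(2, 1) = 3)
Function('k')(C) = -6 (Function('k')(C) = Add(-6, Mul(Mul(C, Add(C, Mul(-1, C))), 2)) = Add(-6, Mul(Mul(C, 0), 2)) = Add(-6, Mul(0, 2)) = Add(-6, 0) = -6)
Mul(Function('k')(Add(-3, W)), 19) = Mul(-6, 19) = -114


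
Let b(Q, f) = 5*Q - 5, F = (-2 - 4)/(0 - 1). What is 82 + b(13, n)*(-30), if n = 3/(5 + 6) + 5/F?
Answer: -1718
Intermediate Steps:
F = 6 (F = -6/(-1) = -6*(-1) = 6)
n = 73/66 (n = 3/(5 + 6) + 5/6 = 3/11 + 5*(⅙) = 3*(1/11) + ⅚ = 3/11 + ⅚ = 73/66 ≈ 1.1061)
b(Q, f) = -5 + 5*Q
82 + b(13, n)*(-30) = 82 + (-5 + 5*13)*(-30) = 82 + (-5 + 65)*(-30) = 82 + 60*(-30) = 82 - 1800 = -1718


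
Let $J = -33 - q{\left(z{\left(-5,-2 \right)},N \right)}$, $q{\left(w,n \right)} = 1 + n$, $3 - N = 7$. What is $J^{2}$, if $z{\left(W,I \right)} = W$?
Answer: $900$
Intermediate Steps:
$N = -4$ ($N = 3 - 7 = -4$)
$J = -30$ ($J = -33 - \left(1 - 4\right) = -33 - -3 = -33 + 3 = -30$)
$J^{2} = \left(-30\right)^{2} = 900$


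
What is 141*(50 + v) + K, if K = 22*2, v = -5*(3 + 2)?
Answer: 3569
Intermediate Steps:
v = -25 (v = -5*5 = -25)
K = 44
141*(50 + v) + K = 141*(50 - 25) + 44 = 141*25 + 44 = 3525 + 44 = 3569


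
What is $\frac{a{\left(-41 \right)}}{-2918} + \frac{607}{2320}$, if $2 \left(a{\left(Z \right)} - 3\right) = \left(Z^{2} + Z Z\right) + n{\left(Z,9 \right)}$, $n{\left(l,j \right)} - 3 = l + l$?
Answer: $- \frac{1022007}{3384880} \approx -0.30193$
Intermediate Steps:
$n{\left(l,j \right)} = 3 + 2 l$ ($n{\left(l,j \right)} = 3 + \left(l + l\right) = 3 + 2 l$)
$a{\left(Z \right)} = \frac{9}{2} + Z + Z^{2}$ ($a{\left(Z \right)} = 3 + \frac{\left(Z^{2} + Z Z\right) + \left(3 + 2 Z\right)}{2} = 3 + \frac{\left(Z^{2} + Z^{2}\right) + \left(3 + 2 Z\right)}{2} = 3 + \frac{2 Z^{2} + \left(3 + 2 Z\right)}{2} = 3 + \frac{3 + 2 Z + 2 Z^{2}}{2} = 3 + \left(\frac{3}{2} + Z + Z^{2}\right) = \frac{9}{2} + Z + Z^{2}$)
$\frac{a{\left(-41 \right)}}{-2918} + \frac{607}{2320} = \frac{\frac{9}{2} - 41 + \left(-41\right)^{2}}{-2918} + \frac{607}{2320} = \left(\frac{9}{2} - 41 + 1681\right) \left(- \frac{1}{2918}\right) + 607 \cdot \frac{1}{2320} = \frac{3289}{2} \left(- \frac{1}{2918}\right) + \frac{607}{2320} = - \frac{3289}{5836} + \frac{607}{2320} = - \frac{1022007}{3384880}$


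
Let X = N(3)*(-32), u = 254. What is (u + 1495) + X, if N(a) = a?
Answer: 1653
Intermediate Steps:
X = -96 (X = 3*(-32) = -96)
(u + 1495) + X = (254 + 1495) - 96 = 1749 - 96 = 1653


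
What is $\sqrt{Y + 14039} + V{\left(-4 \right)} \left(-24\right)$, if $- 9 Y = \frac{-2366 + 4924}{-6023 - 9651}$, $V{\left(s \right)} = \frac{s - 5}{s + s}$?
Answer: $-27 + \frac{\sqrt{7760307635242}}{23511} \approx 91.486$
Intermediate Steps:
$V{\left(s \right)} = \frac{-5 + s}{2 s}$
$Y = \frac{1279}{70533}$ ($Y = - \frac{\left(-2366 + 4924\right) \frac{1}{-6023 - 9651}}{9} = - \frac{2558 \frac{1}{-15674}}{9} = - \frac{2558 \left(- \frac{1}{15674}\right)}{9} = \left(- \frac{1}{9}\right) \left(- \frac{1279}{7837}\right) = \frac{1279}{70533} \approx 0.018133$)
$\sqrt{Y + 14039} + V{\left(-4 \right)} \left(-24\right) = \sqrt{\frac{1279}{70533} + 14039} + \frac{-5 - 4}{2 \left(-4\right)} \left(-24\right) = \sqrt{\frac{990214066}{70533}} + \frac{1}{2} \left(- \frac{1}{4}\right) \left(-9\right) \left(-24\right) = \frac{\sqrt{7760307635242}}{23511} + \frac{9}{8} \left(-24\right) = \frac{\sqrt{7760307635242}}{23511} - 27 = -27 + \frac{\sqrt{7760307635242}}{23511}$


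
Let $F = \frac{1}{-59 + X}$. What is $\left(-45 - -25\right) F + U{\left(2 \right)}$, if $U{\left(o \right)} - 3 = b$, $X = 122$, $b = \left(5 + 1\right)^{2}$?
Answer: $\frac{2437}{63} \approx 38.683$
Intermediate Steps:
$b = 36$ ($b = 6^{2} = 36$)
$U{\left(o \right)} = 39$ ($U{\left(o \right)} = 3 + 36 = 39$)
$F = \frac{1}{63}$ ($F = \frac{1}{-59 + 122} = \frac{1}{63} \approx 0.015873$)
$\left(-45 - -25\right) F + U{\left(2 \right)} = \left(-45 - -25\right) \frac{1}{63} + 39 = \left(-45 + 25\right) \frac{1}{63} + 39 = \left(-20\right) \frac{1}{63} + 39 = - \frac{20}{63} + 39 = \frac{2437}{63}$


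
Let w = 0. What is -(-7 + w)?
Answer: 7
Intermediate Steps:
-(-7 + w) = -(-7 + 0) = -1*(-7) = 7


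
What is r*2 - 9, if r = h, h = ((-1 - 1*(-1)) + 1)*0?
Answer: -9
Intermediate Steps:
h = 0 (h = ((-1 + 1) + 1)*0 = (0 + 1)*0 = 1*0 = 0)
r = 0
r*2 - 9 = 0*2 - 9 = 0 - 9 = -9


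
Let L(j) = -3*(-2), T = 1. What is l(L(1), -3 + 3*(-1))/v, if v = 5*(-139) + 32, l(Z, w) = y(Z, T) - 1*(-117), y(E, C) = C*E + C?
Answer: -124/663 ≈ -0.18703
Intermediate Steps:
y(E, C) = C + C*E
L(j) = 6
l(Z, w) = 118 + Z (l(Z, w) = 1*(1 + Z) - 1*(-117) = (1 + Z) + 117 = 118 + Z)
v = -663 (v = -695 + 32 = -663)
l(L(1), -3 + 3*(-1))/v = (118 + 6)/(-663) = 124*(-1/663) = -124/663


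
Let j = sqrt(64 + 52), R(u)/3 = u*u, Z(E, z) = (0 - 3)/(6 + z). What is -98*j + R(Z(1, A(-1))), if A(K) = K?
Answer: 27/25 - 196*sqrt(29) ≈ -1054.4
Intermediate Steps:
Z(E, z) = -3/(6 + z)
R(u) = 3*u**2 (R(u) = 3*(u*u) = 3*u**2)
j = 2*sqrt(29) (j = sqrt(116) = 2*sqrt(29) ≈ 10.770)
-98*j + R(Z(1, A(-1))) = -196*sqrt(29) + 3*(-3/(6 - 1))**2 = -196*sqrt(29) + 3*(-3/5)**2 = -196*sqrt(29) + 3*(9/25) = -196*sqrt(29) + 27/25 = 27/25 - 196*sqrt(29)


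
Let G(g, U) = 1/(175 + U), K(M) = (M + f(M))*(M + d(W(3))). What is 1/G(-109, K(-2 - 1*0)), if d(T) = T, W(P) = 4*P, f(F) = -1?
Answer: 145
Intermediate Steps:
K(M) = (-1 + M)*(12 + M) (K(M) = (M - 1)*(M + 4*3) = (-1 + M)*(M + 12) = (-1 + M)*(12 + M))
1/G(-109, K(-2 - 1*0)) = 1/(1/(175 + (-12 + (-2 - 1*0)² + 11*(-2 - 1*0)))) = 1/(1/(175 + (-12 + (-2 + 0)² + 11*(-2 + 0)))) = 1/(1/(175 + (-12 + (-2)² + 11*(-2)))) = 1/(1/(175 + (-12 + 4 - 22))) = 1/(1/(175 - 30)) = 1/(1/145) = 145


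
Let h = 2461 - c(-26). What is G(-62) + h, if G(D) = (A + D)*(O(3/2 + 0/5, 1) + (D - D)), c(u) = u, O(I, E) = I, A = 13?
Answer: 4827/2 ≈ 2413.5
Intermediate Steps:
G(D) = 39/2 + 3*D/2 (G(D) = (13 + D)*((3/2 + 0/5) + (D - D)) = (13 + D)*((3*(½) + 0*(⅕)) + 0) = (13 + D)*((3/2 + 0) + 0) = (13 + D)*(3/2 + 0) = (13 + D)*(3/2) = 39/2 + 3*D/2)
h = 2487 (h = 2461 - 1*(-26) = 2461 + 26 = 2487)
G(-62) + h = (39/2 + (3/2)*(-62)) + 2487 = (39/2 - 93) + 2487 = -147/2 + 2487 = 4827/2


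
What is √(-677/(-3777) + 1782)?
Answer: √25424086107/3777 ≈ 42.216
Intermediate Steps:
√(-677/(-3777) + 1782) = √(-677*(-1/3777) + 1782) = √(677/3777 + 1782) = √(6731291/3777) = √25424086107/3777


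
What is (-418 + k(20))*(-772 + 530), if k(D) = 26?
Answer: 94864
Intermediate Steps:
(-418 + k(20))*(-772 + 530) = (-418 + 26)*(-772 + 530) = -392*(-242) = 94864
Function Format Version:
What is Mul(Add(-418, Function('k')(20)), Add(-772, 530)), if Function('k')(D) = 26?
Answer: 94864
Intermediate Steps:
Mul(Add(-418, Function('k')(20)), Add(-772, 530)) = Mul(Add(-418, 26), Add(-772, 530)) = Mul(-392, -242) = 94864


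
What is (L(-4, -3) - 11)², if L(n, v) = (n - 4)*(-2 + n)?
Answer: 1369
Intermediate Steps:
L(n, v) = (-4 + n)*(-2 + n)
(L(-4, -3) - 11)² = ((8 + (-4)² - 6*(-4)) - 11)² = ((8 + 16 + 24) - 11)² = (48 - 11)² = 37² = 1369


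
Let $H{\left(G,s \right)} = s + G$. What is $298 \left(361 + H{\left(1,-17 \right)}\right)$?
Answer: $102810$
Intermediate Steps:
$H{\left(G,s \right)} = G + s$
$298 \left(361 + H{\left(1,-17 \right)}\right) = 298 \left(361 + \left(1 - 17\right)\right) = 298 \left(361 - 16\right) = 298 \cdot 345 = 102810$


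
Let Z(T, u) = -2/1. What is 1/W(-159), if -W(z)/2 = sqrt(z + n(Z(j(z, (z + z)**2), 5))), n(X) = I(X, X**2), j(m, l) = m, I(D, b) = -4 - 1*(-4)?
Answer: I*sqrt(159)/318 ≈ 0.039653*I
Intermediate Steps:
I(D, b) = 0 (I(D, b) = -4 + 4 = 0)
Z(T, u) = -2 (Z(T, u) = -2*1 = -2)
n(X) = 0
W(z) = -2*sqrt(z) (W(z) = -2*sqrt(z + 0) = -2*sqrt(z))
1/W(-159) = 1/(-2*I*sqrt(159)) = I*sqrt(159)/318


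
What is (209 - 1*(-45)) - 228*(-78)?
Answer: 18038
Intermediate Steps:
(209 - 1*(-45)) - 228*(-78) = (209 + 45) + 17784 = 254 + 17784 = 18038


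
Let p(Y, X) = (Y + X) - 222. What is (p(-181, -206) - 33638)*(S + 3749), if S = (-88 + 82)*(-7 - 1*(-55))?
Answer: -118528867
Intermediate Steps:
S = -288 (S = -6*(-7 + 55) = -6*48 = -288)
p(Y, X) = -222 + X + Y (p(Y, X) = (X + Y) - 222 = -222 + X + Y)
(p(-181, -206) - 33638)*(S + 3749) = ((-222 - 206 - 181) - 33638)*(-288 + 3749) = (-609 - 33638)*3461 = -34247*3461 = -118528867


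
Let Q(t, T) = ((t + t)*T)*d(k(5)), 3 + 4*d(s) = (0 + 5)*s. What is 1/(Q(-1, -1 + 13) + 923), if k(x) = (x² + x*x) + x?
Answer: -1/709 ≈ -0.0014104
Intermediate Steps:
k(x) = x + 2*x² (k(x) = (x² + x²) + x = 2*x² + x = x + 2*x²)
d(s) = -¾ + 5*s/4 (d(s) = -¾ + ((0 + 5)*s)/4 = -¾ + (5*s)/4 = -¾ + 5*s/4)
Q(t, T) = 136*T*t (Q(t, T) = ((t + t)*T)*(-¾ + 5*(5*(1 + 2*5))/4) = ((2*t)*T)*(-¾ + 5*(5*(1 + 10))/4) = (2*T*t)*(-¾ + 5*(5*11)/4) = (2*T*t)*(-¾ + (5/4)*55) = (2*T*t)*(-¾ + 275/4) = (2*T*t)*68 = 136*T*t)
1/(Q(-1, -1 + 13) + 923) = 1/(136*(-1 + 13)*(-1) + 923) = 1/(136*12*(-1) + 923) = 1/(-1632 + 923) = 1/(-709) = -1/709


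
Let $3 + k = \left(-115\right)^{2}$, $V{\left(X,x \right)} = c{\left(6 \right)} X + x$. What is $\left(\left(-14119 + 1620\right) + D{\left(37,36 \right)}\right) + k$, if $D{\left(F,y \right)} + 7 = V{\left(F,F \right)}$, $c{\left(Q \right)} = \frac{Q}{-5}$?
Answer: $\frac{3543}{5} \approx 708.6$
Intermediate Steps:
$c{\left(Q \right)} = - \frac{Q}{5}$ ($c{\left(Q \right)} = Q \left(- \frac{1}{5}\right) = - \frac{Q}{5}$)
$V{\left(X,x \right)} = x - \frac{6 X}{5}$ ($V{\left(X,x \right)} = \left(- \frac{1}{5}\right) 6 X + x = - \frac{6 X}{5} + x = x - \frac{6 X}{5}$)
$D{\left(F,y \right)} = -7 - \frac{F}{5}$ ($D{\left(F,y \right)} = -7 + \left(F - \frac{6 F}{5}\right) = -7 - \frac{F}{5}$)
$k = 13222$ ($k = -3 + \left(-115\right)^{2} = -3 + 13225 = 13222$)
$\left(\left(-14119 + 1620\right) + D{\left(37,36 \right)}\right) + k = \left(\left(-14119 + 1620\right) - \frac{72}{5}\right) + 13222 = \left(-12499 - \frac{72}{5}\right) + 13222 = - \frac{62567}{5} + 13222 = \frac{3543}{5}$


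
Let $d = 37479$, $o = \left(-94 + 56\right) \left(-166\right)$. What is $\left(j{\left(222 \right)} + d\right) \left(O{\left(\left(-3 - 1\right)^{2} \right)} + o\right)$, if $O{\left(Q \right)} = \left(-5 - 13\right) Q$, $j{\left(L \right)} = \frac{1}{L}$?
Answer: $\frac{25044220390}{111} \approx 2.2562 \cdot 10^{8}$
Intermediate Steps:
$o = 6308$ ($o = \left(-38\right) \left(-166\right) = 6308$)
$O{\left(Q \right)} = - 18 Q$
$\left(j{\left(222 \right)} + d\right) \left(O{\left(\left(-3 - 1\right)^{2} \right)} + o\right) = \left(\frac{1}{222} + 37479\right) \left(- 18 \left(-3 - 1\right)^{2} + 6308\right) = \left(\frac{1}{222} + 37479\right) \left(- 18 \left(-4\right)^{2} + 6308\right) = \frac{8320339 \left(\left(-18\right) 16 + 6308\right)}{222} = \frac{8320339 \left(-288 + 6308\right)}{222} = \frac{8320339}{222} \cdot 6020 = \frac{25044220390}{111}$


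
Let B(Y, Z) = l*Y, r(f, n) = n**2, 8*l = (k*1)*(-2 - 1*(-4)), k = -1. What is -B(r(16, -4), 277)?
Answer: 4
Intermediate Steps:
l = -1/4 (l = ((-1*1)*(-2 - 1*(-4)))/8 = (-(-2 + 4))/8 = (-1*2)/8 = (1/8)*(-2) = -1/4 ≈ -0.25000)
B(Y, Z) = -Y/4
-B(r(16, -4), 277) = -(-1)*(-4)**2/4 = -(-1)*16/4 = -1*(-4) = 4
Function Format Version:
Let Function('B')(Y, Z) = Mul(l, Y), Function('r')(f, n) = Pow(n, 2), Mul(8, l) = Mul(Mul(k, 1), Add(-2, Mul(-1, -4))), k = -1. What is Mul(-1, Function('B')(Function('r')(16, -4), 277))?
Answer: 4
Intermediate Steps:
l = Rational(-1, 4) (l = Mul(Rational(1, 8), Mul(Mul(-1, 1), Add(-2, Mul(-1, -4)))) = Mul(Rational(1, 8), Mul(-1, Add(-2, 4))) = Mul(Rational(1, 8), Mul(-1, 2)) = Mul(Rational(1, 8), -2) = Rational(-1, 4) ≈ -0.25000)
Function('B')(Y, Z) = Mul(Rational(-1, 4), Y)
Mul(-1, Function('B')(Function('r')(16, -4), 277)) = Mul(-1, Mul(Rational(-1, 4), Pow(-4, 2))) = Mul(-1, Mul(Rational(-1, 4), 16)) = Mul(-1, -4) = 4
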